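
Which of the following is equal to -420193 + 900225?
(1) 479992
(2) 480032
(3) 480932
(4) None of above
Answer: 2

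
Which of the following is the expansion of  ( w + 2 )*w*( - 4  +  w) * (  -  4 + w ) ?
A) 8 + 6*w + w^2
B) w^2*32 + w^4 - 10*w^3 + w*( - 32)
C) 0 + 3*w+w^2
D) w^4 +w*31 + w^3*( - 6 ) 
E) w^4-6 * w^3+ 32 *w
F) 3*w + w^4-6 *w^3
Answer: E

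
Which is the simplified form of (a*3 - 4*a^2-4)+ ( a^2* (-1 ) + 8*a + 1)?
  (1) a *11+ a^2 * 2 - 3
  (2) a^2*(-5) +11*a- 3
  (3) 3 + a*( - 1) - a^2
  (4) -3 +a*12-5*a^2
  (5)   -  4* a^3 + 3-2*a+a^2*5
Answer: 2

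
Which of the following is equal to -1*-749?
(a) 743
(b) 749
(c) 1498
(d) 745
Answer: b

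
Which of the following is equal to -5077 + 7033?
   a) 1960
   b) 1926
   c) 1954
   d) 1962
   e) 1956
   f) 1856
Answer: e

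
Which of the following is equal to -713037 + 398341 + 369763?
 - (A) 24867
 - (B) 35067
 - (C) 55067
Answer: C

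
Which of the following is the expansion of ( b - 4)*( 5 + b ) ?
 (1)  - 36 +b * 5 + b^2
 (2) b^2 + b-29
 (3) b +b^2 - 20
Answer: 3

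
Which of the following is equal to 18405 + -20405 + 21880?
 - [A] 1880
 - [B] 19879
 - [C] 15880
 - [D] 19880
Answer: D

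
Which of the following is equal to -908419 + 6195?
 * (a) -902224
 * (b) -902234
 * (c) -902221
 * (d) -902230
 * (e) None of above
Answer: a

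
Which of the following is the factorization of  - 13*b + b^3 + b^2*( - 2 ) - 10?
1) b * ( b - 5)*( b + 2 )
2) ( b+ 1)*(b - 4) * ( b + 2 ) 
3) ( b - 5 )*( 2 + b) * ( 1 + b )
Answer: 3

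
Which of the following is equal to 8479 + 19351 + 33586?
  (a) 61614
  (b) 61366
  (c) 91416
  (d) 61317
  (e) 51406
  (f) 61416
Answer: f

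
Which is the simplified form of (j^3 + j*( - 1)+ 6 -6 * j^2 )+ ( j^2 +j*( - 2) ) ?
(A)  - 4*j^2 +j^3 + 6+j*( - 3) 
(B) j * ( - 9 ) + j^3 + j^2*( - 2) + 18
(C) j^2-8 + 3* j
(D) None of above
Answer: D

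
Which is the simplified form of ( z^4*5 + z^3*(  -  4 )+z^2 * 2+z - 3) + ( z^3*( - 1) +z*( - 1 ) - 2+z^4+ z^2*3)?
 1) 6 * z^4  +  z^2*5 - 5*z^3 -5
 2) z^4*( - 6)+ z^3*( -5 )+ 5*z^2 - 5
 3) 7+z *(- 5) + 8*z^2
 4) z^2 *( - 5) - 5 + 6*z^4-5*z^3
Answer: 1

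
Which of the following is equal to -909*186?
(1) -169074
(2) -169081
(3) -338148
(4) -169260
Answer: 1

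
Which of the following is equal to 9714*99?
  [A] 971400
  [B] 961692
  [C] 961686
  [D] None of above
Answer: C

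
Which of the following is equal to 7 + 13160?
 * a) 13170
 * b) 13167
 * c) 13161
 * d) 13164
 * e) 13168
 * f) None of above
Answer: b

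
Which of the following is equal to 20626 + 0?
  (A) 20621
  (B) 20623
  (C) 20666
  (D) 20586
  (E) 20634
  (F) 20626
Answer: F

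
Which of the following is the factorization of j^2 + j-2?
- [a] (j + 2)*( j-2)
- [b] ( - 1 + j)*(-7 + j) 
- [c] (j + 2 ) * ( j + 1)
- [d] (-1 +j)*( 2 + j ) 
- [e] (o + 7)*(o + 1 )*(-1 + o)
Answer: d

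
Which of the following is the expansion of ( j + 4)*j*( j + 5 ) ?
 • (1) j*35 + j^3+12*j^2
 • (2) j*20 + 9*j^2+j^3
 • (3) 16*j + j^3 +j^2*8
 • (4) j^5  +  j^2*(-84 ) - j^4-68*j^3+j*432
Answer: 2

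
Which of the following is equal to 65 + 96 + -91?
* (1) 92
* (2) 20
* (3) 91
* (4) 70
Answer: 4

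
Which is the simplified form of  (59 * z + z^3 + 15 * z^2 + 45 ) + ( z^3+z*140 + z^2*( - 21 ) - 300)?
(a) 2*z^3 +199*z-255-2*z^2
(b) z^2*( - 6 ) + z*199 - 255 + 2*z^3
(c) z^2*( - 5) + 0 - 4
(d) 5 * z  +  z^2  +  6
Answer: b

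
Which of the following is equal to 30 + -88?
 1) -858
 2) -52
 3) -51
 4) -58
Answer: 4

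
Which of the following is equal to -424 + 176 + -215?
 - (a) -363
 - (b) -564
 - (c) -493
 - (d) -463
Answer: d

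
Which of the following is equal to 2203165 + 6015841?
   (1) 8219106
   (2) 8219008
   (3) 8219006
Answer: 3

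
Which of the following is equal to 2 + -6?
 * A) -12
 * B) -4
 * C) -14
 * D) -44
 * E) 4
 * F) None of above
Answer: B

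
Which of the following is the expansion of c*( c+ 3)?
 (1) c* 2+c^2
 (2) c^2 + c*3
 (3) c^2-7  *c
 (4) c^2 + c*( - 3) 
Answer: 2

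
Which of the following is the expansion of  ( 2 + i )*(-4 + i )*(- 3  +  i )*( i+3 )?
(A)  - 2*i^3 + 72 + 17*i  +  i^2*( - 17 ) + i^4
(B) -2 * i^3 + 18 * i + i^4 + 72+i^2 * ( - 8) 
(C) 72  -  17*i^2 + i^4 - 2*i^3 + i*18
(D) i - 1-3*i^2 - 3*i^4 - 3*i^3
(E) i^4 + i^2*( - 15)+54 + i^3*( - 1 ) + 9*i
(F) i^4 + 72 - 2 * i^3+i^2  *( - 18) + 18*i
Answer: C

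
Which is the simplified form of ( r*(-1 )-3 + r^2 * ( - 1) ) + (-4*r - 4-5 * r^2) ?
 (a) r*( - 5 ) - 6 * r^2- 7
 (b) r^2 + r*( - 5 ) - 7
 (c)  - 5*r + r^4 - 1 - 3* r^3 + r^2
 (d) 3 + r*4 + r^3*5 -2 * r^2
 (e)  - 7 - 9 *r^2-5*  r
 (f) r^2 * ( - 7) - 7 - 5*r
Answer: a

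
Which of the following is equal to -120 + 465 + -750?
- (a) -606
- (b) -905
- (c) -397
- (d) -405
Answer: d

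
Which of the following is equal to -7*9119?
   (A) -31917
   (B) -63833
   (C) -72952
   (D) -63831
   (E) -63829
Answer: B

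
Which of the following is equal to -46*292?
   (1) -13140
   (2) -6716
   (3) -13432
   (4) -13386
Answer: 3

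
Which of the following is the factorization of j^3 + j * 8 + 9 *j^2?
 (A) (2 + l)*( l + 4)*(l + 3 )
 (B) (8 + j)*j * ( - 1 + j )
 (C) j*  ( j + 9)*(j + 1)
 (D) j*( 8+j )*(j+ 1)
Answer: D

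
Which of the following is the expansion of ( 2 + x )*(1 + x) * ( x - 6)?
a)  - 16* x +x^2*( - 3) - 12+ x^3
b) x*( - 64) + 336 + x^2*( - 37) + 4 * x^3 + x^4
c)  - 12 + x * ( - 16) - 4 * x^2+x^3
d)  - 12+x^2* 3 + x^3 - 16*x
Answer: a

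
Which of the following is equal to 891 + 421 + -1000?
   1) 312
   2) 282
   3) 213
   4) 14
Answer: 1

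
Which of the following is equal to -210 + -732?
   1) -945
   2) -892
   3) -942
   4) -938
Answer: 3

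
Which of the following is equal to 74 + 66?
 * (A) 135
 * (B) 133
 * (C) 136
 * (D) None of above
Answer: D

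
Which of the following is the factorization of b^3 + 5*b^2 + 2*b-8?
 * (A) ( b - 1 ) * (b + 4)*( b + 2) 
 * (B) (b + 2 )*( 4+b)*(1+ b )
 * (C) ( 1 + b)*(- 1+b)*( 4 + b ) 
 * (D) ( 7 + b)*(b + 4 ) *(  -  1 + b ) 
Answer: A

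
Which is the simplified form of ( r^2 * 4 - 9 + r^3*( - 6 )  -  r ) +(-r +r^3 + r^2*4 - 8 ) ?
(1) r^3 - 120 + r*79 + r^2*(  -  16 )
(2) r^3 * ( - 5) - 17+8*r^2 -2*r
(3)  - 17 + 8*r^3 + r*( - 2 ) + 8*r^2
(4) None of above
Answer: 2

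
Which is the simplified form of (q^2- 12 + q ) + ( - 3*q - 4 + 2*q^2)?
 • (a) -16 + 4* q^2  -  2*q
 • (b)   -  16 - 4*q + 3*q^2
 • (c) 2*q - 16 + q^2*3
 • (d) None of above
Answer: d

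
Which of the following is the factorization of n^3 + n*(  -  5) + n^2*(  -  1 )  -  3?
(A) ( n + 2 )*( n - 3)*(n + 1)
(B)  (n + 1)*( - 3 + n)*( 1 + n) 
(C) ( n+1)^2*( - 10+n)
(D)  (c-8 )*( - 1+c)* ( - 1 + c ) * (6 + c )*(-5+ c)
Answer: B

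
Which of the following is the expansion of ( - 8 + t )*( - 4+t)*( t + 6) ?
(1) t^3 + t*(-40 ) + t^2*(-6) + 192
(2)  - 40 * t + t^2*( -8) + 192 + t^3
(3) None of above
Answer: 1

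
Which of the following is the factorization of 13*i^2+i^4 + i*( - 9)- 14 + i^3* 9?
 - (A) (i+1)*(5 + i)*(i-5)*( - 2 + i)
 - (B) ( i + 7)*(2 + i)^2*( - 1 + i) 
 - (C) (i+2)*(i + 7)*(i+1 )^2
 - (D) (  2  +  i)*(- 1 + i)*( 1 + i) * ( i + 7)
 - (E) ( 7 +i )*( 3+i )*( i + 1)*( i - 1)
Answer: D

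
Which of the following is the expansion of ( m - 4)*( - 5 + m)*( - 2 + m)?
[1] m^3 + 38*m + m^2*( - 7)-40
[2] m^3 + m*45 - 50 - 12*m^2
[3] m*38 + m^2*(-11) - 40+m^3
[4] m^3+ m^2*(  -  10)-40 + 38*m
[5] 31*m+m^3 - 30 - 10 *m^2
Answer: 3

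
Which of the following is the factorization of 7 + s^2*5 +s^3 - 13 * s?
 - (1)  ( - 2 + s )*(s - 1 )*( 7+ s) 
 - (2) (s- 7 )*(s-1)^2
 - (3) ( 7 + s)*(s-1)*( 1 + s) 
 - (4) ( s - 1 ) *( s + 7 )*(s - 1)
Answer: 4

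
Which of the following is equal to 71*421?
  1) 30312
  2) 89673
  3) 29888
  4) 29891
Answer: 4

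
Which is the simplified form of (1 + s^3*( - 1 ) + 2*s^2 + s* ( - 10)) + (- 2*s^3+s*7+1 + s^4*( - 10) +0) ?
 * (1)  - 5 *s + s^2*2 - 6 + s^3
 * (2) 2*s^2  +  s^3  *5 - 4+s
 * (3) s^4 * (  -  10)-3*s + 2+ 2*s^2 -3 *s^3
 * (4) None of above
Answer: 3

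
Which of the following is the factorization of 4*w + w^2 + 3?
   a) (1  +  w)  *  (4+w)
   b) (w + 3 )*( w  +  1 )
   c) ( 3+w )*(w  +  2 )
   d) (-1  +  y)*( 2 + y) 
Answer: b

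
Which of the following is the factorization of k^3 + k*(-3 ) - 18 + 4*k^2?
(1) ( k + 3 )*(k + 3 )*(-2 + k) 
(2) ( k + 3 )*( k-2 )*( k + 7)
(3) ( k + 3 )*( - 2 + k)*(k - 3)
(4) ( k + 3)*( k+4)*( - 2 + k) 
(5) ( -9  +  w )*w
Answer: 1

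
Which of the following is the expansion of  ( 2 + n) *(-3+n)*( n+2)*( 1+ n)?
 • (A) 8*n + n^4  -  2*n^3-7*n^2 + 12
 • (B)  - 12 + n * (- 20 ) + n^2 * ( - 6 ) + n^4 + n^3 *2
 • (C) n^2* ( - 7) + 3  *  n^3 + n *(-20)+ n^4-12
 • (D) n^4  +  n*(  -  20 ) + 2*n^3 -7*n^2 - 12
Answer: D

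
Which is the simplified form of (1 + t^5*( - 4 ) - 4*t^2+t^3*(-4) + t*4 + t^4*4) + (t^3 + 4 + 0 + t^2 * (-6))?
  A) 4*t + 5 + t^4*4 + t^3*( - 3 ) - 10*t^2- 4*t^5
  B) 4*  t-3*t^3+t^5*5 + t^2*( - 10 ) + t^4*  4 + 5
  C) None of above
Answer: A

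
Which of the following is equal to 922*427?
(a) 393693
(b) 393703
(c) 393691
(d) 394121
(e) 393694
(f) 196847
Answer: e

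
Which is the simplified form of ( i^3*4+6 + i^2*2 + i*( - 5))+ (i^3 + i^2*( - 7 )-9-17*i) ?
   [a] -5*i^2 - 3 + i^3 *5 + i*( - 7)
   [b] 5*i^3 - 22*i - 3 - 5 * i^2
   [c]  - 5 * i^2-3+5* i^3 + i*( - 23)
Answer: b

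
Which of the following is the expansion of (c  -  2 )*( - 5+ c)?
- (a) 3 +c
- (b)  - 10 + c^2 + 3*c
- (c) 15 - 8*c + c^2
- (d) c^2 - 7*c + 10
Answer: d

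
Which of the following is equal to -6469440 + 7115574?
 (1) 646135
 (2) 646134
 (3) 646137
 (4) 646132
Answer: 2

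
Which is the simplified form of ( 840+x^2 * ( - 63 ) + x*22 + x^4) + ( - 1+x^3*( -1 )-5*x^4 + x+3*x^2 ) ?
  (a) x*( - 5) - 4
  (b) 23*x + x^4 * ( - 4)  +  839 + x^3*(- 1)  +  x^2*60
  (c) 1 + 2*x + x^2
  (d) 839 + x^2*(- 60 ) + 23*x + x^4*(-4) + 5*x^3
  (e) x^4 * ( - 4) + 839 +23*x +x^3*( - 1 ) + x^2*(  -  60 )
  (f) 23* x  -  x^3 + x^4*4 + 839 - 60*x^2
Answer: e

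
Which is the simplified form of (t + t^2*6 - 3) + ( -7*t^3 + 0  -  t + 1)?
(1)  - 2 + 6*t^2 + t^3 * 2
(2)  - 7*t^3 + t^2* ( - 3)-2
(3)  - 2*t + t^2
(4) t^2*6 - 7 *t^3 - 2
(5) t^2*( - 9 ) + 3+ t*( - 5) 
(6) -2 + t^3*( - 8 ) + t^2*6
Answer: 4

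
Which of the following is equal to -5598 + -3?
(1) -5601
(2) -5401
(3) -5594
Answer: 1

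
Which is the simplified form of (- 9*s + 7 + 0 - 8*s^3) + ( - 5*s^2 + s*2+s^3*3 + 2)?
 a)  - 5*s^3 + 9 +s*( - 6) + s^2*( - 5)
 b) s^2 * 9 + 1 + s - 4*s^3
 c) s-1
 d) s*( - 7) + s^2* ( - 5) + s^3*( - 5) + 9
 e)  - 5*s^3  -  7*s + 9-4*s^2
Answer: d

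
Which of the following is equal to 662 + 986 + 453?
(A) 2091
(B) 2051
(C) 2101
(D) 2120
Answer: C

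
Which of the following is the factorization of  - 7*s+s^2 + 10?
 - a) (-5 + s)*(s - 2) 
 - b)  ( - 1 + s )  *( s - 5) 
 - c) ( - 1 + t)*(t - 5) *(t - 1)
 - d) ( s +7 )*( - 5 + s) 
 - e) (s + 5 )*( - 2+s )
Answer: a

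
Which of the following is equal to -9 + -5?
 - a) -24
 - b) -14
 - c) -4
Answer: b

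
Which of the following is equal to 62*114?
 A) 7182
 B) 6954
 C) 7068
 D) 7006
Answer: C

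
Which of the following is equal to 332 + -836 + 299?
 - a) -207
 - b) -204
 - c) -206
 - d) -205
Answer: d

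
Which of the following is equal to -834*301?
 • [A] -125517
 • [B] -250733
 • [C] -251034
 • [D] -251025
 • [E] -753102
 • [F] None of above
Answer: C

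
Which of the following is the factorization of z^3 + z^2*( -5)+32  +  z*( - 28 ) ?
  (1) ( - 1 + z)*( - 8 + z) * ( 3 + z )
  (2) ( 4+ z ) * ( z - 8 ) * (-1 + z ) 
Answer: 2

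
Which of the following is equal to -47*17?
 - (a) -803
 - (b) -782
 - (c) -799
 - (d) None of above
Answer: c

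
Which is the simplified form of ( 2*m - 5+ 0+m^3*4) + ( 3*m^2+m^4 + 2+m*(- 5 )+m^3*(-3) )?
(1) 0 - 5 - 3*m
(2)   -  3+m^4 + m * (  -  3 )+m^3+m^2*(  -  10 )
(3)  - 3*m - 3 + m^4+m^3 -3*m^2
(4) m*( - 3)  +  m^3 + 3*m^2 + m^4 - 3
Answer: 4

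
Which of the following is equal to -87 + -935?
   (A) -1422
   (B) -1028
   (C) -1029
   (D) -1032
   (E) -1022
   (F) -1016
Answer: E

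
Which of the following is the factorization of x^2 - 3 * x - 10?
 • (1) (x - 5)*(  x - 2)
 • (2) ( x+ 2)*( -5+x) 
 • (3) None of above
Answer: 2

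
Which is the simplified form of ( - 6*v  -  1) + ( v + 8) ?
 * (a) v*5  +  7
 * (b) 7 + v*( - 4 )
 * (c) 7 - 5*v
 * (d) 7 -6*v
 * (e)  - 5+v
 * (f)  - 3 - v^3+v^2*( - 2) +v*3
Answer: c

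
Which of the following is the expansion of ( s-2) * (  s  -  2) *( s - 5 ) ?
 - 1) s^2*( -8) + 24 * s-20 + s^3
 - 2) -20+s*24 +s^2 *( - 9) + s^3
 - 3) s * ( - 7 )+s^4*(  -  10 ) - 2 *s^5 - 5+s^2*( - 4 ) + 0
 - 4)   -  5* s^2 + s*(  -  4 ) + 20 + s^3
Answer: 2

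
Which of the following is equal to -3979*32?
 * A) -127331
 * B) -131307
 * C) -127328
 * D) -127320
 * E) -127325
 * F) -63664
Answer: C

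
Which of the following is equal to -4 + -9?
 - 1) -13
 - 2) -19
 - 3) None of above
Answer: 1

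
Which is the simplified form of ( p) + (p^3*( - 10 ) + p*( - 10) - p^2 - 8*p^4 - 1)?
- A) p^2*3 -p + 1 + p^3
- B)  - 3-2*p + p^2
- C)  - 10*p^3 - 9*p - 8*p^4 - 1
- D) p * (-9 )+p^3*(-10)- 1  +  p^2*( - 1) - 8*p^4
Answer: D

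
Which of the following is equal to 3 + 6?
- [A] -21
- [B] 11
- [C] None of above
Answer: C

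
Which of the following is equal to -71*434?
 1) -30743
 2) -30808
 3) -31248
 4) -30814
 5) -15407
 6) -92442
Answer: 4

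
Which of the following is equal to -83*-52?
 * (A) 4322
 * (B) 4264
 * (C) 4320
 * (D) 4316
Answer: D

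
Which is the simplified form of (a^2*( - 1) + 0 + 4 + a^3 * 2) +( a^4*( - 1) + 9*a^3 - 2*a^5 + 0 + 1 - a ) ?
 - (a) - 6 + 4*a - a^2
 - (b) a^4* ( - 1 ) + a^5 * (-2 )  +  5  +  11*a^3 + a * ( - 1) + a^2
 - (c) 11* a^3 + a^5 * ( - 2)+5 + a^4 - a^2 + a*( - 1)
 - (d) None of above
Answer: d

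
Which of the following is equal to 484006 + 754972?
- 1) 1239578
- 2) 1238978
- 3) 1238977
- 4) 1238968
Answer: 2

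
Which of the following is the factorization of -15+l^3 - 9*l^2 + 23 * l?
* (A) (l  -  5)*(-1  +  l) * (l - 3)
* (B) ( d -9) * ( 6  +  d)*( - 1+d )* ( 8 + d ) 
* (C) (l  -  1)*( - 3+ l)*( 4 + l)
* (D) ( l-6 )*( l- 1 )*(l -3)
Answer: A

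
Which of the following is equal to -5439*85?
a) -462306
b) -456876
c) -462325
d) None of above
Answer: d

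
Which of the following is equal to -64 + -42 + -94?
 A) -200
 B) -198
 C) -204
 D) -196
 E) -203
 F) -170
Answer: A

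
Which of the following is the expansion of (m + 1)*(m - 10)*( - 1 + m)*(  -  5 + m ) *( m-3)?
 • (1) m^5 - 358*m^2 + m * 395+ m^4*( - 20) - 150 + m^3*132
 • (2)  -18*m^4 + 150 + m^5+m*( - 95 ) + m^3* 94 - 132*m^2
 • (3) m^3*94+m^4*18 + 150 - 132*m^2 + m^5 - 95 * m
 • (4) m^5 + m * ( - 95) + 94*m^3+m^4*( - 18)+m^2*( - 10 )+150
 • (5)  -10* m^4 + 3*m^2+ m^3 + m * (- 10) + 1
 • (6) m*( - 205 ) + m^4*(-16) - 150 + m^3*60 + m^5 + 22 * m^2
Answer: 2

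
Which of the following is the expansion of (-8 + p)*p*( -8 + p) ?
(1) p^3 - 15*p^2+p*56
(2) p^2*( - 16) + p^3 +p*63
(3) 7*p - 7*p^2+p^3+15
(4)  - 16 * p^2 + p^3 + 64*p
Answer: 4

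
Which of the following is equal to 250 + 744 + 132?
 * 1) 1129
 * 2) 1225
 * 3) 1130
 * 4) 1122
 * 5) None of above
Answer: 5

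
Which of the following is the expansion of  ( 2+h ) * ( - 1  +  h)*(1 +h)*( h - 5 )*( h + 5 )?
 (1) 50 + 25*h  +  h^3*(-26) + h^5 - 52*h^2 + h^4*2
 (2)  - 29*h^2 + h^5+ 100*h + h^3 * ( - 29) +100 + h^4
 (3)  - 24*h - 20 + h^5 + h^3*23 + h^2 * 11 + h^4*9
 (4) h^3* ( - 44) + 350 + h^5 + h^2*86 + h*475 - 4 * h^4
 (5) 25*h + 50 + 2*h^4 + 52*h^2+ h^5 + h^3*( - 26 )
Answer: 1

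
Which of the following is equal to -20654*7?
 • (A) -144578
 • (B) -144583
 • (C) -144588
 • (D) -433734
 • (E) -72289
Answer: A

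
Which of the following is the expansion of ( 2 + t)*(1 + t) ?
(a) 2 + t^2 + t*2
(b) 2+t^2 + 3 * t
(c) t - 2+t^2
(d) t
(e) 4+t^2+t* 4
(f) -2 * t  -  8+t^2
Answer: b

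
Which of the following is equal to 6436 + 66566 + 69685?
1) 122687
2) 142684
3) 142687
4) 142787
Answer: 3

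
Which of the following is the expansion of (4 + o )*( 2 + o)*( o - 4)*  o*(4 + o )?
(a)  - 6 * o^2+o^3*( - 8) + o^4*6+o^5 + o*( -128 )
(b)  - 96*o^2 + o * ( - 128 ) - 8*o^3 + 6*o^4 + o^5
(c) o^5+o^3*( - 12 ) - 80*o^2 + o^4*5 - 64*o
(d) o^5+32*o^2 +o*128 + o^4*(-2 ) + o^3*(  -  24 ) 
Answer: b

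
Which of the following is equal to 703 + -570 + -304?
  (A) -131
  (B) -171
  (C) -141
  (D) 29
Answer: B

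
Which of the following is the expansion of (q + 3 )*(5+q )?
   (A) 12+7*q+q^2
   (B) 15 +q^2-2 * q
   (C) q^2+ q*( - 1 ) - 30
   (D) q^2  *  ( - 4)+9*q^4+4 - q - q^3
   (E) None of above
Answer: E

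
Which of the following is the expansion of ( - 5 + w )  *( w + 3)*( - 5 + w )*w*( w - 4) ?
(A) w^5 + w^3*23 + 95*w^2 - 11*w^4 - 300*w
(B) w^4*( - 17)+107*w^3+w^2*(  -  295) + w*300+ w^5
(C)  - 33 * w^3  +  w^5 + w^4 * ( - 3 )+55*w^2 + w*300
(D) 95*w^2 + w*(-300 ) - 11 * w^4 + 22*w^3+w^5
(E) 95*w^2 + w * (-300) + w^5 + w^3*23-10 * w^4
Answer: A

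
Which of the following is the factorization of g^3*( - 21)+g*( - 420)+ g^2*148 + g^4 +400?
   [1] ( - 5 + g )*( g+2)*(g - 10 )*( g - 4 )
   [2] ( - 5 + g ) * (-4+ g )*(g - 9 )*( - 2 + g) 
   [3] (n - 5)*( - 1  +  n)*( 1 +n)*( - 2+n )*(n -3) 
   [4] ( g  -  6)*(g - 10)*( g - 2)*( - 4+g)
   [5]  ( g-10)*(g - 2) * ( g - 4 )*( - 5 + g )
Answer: 5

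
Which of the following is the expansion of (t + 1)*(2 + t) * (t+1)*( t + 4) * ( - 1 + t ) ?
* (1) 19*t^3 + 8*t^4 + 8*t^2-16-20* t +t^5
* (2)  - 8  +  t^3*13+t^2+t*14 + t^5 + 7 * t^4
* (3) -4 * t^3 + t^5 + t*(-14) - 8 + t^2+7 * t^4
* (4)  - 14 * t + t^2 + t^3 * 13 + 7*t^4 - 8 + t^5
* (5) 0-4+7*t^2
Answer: 4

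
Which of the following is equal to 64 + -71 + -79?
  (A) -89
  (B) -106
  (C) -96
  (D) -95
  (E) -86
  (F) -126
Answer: E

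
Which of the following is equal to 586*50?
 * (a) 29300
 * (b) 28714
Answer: a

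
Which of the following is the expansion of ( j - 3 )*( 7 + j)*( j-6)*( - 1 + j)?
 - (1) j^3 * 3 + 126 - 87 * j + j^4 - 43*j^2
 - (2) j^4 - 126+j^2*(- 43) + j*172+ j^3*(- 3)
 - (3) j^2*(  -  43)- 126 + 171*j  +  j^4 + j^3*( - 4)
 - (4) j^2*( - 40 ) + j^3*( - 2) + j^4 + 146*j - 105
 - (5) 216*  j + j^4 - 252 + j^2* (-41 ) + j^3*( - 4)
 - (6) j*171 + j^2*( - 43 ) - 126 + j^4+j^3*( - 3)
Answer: 6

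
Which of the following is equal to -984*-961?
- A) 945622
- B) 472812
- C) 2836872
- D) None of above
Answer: D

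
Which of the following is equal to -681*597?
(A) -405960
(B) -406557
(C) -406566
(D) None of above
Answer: B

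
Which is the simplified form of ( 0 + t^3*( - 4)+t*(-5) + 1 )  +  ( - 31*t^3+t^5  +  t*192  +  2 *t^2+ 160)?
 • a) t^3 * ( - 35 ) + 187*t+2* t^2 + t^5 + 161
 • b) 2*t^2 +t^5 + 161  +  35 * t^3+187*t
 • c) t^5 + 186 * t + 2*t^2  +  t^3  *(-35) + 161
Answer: a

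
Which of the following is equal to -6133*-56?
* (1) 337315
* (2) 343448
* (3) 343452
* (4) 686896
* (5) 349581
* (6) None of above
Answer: 2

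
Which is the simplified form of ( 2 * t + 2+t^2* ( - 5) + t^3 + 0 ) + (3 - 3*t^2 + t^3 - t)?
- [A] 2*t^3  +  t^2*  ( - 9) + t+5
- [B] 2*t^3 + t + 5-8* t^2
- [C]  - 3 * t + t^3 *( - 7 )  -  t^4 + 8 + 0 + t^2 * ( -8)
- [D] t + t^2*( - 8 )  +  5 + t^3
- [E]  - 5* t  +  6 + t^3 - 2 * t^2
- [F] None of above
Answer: B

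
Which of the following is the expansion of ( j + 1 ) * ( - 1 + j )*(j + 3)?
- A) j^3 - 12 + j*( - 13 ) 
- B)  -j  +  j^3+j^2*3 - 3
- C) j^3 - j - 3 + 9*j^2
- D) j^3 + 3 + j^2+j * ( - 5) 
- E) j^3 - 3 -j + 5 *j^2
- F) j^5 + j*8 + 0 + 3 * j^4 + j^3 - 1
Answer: B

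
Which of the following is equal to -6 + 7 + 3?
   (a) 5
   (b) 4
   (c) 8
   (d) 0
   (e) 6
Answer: b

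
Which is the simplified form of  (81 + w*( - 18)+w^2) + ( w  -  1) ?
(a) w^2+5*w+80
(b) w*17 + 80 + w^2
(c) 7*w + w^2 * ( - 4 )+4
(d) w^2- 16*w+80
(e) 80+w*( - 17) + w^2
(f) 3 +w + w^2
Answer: e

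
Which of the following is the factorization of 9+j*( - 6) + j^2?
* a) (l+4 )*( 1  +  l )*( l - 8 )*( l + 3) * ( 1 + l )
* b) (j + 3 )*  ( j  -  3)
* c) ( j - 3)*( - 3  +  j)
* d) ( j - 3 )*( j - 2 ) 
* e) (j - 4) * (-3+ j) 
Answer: c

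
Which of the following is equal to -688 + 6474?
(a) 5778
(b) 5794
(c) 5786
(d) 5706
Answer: c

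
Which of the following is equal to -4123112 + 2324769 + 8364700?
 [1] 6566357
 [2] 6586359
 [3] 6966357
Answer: 1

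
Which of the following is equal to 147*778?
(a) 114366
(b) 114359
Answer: a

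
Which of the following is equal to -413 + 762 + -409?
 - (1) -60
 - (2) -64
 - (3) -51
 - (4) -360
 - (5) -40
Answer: 1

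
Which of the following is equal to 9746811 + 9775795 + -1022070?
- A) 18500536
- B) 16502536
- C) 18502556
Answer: A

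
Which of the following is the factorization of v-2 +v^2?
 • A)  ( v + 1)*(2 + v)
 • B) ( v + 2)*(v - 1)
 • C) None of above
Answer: B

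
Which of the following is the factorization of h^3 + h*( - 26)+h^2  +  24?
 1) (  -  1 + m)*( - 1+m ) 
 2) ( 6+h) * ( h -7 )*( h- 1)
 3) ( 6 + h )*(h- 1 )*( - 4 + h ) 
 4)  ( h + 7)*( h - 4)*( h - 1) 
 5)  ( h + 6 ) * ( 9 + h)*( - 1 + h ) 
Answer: 3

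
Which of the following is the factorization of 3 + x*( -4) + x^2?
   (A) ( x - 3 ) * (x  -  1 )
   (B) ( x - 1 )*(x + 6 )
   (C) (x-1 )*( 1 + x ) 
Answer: A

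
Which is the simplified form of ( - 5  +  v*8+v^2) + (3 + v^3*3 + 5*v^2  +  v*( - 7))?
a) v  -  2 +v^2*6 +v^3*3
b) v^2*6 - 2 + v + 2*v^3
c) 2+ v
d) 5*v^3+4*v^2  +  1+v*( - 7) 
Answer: a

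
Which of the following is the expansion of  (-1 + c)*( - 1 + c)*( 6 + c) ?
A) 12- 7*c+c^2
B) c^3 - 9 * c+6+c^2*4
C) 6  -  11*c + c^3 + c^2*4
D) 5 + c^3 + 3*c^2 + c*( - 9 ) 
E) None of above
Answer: C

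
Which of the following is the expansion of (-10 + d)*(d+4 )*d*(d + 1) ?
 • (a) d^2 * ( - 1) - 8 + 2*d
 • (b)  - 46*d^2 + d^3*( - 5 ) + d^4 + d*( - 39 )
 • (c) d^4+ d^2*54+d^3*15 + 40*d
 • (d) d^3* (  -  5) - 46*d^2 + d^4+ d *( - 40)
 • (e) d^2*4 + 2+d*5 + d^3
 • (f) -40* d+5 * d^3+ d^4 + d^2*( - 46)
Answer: d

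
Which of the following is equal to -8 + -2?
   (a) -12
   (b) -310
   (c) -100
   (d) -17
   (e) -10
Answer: e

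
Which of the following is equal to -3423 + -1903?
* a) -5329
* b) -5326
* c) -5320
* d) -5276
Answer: b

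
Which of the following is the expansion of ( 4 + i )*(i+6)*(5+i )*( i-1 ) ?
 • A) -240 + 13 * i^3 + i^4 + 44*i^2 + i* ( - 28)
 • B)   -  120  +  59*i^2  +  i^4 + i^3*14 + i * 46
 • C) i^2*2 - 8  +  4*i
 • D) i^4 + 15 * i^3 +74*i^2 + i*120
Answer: B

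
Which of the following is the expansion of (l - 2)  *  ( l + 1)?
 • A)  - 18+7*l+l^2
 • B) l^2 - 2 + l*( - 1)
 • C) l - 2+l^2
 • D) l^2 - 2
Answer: B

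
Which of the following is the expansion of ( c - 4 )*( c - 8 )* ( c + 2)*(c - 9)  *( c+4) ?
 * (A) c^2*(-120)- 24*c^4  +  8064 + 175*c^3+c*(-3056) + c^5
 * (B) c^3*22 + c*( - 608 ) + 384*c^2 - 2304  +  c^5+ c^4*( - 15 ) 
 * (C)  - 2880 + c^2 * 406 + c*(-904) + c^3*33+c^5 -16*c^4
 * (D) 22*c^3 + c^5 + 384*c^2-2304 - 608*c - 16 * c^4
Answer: B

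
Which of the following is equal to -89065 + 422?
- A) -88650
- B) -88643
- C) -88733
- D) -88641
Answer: B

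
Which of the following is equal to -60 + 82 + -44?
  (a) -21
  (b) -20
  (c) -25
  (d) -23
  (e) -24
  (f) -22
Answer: f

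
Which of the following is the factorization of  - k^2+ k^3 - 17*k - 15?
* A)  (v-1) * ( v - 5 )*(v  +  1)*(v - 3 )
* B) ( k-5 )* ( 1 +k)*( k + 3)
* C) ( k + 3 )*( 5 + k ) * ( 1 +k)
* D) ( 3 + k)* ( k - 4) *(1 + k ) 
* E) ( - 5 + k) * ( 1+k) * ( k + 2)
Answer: B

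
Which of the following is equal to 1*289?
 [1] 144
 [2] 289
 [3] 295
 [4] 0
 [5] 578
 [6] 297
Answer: 2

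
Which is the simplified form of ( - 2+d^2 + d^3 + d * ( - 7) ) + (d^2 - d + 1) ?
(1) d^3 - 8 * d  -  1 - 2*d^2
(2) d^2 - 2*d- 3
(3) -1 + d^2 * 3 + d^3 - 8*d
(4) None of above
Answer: 4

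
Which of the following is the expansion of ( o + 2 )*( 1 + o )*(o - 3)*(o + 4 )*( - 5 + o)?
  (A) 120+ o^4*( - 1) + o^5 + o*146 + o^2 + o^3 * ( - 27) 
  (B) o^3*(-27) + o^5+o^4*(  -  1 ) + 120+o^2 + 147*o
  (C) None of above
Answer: A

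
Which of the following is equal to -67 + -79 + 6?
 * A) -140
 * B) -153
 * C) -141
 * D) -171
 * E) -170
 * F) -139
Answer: A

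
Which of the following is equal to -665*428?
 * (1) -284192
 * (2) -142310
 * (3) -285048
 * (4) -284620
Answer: 4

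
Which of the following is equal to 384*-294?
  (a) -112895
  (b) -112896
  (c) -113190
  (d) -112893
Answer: b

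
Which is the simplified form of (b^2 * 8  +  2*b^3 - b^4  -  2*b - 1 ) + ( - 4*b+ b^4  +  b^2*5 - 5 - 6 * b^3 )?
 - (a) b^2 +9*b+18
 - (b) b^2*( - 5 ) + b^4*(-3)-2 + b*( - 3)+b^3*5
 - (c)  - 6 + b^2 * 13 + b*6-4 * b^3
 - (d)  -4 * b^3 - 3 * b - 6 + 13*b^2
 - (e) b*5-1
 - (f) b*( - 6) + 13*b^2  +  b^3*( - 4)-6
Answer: f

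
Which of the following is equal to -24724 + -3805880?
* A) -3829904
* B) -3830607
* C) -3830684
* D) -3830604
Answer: D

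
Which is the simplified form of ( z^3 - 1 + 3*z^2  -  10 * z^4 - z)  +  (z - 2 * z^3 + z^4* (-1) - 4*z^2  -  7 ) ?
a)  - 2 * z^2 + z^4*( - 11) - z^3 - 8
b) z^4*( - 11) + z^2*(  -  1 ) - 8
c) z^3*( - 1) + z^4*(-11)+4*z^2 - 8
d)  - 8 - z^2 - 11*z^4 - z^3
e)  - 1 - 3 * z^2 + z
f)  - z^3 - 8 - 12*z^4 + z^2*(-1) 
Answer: d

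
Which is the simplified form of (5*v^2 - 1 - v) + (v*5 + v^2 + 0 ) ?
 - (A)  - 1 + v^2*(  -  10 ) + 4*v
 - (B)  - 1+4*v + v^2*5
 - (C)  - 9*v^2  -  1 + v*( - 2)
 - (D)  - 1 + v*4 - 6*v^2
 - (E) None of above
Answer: E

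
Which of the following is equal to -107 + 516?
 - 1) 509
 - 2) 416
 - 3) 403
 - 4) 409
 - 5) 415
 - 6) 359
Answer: 4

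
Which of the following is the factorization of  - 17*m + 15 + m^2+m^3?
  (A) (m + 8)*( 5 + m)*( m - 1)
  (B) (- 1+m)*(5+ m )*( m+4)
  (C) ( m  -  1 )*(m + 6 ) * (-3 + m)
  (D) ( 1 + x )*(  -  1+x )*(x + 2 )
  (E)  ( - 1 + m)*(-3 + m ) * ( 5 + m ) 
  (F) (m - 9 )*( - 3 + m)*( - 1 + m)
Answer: E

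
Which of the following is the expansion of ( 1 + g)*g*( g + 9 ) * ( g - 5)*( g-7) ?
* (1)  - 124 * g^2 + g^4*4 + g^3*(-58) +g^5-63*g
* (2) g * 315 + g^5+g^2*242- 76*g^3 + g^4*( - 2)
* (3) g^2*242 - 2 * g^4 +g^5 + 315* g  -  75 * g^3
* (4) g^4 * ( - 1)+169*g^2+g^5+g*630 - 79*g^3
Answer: 2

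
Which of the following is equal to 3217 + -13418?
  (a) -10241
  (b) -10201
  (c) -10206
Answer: b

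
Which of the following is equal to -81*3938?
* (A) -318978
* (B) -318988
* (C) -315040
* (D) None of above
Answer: A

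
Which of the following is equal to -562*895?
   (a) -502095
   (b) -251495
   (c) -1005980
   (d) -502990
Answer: d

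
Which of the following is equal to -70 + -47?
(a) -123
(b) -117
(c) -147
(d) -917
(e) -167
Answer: b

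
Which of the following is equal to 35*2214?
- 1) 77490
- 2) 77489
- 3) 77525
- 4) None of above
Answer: 1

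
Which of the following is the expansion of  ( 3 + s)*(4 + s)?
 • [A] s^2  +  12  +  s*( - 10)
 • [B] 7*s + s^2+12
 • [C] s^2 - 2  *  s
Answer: B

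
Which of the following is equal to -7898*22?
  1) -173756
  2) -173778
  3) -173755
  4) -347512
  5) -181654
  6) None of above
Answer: 1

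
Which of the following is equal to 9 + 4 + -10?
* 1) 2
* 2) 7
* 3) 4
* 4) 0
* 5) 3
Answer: 5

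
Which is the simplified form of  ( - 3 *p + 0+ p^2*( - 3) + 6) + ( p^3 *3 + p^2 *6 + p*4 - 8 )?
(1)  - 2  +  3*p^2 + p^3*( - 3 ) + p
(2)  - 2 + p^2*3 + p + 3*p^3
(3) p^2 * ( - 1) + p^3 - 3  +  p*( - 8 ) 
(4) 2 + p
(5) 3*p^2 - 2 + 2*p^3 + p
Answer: 2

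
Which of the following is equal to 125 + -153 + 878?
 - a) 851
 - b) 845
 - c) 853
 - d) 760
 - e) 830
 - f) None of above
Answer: f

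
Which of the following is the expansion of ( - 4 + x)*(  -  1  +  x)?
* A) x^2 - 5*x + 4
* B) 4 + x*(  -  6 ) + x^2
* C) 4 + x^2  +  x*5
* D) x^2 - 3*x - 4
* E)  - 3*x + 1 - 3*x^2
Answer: A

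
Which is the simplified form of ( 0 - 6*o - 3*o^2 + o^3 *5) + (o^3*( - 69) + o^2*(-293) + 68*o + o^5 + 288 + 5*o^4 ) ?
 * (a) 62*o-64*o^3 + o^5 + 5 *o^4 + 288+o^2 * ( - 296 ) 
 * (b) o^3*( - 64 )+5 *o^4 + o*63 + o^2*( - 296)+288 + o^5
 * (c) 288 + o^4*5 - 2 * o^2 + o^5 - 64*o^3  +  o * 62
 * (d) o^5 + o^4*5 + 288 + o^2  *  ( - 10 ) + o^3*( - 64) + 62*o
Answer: a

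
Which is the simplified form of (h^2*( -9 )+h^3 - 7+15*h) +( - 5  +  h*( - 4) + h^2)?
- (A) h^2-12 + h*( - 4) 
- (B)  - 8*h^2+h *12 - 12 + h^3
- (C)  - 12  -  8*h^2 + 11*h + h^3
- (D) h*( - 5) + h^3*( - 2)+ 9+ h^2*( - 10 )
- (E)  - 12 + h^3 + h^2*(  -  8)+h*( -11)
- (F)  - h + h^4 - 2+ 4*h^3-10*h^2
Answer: C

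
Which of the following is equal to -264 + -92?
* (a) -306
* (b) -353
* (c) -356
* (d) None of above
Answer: c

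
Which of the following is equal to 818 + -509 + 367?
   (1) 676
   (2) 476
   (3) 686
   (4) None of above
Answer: 1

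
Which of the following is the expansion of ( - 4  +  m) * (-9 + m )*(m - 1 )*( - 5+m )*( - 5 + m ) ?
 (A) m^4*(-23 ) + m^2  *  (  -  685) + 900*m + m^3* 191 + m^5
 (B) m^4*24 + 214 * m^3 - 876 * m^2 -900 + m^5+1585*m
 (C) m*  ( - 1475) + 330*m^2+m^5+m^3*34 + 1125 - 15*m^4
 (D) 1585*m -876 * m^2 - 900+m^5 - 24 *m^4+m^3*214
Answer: D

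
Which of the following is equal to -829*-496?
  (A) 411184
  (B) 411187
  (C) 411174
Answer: A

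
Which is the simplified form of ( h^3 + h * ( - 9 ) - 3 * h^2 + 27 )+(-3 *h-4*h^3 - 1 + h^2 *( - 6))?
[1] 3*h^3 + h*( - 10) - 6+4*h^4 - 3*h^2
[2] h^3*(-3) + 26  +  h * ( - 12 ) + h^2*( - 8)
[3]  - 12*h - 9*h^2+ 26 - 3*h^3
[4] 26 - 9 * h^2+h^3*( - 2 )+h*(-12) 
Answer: 3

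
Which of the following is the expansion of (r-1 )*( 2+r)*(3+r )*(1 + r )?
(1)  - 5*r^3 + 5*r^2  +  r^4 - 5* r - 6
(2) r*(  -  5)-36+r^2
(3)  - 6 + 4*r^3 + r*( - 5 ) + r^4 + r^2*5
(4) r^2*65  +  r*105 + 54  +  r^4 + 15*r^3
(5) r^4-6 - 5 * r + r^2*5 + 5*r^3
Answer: 5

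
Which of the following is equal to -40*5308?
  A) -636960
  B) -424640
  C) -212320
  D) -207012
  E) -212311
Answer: C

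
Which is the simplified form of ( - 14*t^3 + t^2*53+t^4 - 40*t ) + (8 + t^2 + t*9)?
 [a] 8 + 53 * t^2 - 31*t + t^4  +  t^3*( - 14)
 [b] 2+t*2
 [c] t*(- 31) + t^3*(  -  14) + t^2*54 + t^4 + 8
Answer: c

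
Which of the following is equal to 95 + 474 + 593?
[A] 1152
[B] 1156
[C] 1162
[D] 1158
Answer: C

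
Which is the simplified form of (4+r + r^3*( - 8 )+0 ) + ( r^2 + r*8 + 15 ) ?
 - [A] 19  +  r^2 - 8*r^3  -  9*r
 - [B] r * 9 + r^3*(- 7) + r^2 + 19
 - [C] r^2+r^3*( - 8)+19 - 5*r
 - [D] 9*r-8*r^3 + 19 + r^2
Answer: D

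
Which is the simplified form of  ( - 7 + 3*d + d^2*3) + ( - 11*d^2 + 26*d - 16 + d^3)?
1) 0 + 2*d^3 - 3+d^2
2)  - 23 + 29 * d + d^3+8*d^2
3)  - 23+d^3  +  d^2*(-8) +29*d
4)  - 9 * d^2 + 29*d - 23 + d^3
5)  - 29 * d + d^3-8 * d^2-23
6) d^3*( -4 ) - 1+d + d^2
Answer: 3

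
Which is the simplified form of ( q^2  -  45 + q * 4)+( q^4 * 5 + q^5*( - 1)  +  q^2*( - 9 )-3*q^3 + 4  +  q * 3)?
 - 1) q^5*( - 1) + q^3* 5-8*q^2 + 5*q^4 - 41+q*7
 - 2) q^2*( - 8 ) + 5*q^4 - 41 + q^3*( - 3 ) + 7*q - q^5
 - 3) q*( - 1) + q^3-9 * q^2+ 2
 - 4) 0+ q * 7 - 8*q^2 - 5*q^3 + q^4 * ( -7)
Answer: 2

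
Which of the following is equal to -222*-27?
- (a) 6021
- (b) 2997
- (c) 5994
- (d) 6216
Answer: c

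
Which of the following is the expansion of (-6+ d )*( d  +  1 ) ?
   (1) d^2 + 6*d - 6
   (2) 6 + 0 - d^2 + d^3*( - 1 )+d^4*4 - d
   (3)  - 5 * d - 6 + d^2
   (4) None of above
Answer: 3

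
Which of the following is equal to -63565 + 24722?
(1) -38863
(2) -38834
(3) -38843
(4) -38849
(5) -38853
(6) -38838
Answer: 3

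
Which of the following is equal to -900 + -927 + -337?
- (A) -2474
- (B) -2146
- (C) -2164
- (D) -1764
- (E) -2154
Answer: C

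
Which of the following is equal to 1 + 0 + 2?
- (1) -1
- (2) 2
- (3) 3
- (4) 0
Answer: 3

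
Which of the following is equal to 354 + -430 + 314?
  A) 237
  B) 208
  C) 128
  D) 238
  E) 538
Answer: D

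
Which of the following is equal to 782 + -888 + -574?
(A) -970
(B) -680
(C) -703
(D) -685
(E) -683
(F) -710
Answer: B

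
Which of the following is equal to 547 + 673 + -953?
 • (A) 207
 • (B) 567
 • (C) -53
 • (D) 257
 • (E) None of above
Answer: E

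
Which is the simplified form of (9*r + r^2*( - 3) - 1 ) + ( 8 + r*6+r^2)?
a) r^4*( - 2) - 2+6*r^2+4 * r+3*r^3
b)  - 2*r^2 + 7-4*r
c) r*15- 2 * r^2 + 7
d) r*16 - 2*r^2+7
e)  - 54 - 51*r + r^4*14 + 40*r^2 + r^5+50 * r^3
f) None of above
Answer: c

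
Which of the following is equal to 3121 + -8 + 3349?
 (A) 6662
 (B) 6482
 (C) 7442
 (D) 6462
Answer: D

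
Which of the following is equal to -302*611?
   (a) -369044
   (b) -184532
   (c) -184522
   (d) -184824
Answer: c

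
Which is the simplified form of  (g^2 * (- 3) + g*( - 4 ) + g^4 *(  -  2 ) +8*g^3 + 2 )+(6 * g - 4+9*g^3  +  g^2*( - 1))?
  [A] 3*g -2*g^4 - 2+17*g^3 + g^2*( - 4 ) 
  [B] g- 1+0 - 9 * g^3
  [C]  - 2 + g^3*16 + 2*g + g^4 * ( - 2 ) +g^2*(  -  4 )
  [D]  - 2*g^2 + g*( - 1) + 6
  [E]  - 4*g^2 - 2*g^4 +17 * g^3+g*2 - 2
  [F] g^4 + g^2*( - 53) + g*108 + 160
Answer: E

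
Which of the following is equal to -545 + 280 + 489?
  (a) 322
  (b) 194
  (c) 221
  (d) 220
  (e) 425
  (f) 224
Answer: f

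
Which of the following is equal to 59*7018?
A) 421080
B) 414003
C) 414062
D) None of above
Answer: C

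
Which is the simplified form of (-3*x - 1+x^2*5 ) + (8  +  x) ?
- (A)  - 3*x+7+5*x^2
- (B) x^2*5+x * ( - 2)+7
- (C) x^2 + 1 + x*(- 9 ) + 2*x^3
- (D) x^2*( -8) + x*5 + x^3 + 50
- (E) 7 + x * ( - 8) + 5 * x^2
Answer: B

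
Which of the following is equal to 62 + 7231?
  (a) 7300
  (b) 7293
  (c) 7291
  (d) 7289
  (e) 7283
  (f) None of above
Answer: b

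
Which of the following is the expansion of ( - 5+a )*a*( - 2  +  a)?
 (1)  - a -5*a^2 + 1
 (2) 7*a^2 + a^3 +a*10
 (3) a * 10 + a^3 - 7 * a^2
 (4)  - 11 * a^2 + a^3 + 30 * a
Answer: 3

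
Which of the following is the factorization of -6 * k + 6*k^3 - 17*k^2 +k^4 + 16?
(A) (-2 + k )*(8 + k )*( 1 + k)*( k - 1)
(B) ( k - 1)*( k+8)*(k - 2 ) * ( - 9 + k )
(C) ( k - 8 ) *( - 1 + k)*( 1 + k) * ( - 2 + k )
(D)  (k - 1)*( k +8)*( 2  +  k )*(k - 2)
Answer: A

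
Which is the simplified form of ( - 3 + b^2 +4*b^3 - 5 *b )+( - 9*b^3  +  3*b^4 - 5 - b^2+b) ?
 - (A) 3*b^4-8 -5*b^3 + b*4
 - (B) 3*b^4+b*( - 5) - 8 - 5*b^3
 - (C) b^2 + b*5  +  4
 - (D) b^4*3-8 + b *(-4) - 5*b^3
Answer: D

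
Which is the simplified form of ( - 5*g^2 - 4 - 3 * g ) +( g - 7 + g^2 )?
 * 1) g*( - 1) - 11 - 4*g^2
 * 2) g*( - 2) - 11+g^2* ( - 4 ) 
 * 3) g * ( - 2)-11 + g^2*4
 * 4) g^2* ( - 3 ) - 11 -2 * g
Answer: 2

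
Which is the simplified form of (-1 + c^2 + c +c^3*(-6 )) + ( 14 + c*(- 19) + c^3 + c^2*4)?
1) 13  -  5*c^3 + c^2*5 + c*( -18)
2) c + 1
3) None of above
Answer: 1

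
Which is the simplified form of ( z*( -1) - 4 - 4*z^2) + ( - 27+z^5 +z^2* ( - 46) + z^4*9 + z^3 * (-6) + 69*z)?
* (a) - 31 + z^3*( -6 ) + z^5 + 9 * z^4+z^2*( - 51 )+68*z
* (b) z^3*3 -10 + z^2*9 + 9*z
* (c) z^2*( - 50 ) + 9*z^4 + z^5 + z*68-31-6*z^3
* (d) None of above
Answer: c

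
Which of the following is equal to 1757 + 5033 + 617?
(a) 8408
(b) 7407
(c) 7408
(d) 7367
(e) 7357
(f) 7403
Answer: b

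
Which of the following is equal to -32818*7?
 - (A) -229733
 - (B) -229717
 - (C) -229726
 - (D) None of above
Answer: C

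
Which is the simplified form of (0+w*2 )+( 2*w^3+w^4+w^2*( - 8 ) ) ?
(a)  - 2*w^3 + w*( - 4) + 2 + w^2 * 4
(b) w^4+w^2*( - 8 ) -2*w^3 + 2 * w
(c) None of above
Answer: c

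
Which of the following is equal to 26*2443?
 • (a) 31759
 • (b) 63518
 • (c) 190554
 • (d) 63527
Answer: b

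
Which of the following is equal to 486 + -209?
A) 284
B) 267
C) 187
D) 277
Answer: D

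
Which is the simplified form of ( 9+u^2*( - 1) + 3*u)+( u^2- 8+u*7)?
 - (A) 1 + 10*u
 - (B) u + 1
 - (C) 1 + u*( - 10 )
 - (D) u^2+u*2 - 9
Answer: A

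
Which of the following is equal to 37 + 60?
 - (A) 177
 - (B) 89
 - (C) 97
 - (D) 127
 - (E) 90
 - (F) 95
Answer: C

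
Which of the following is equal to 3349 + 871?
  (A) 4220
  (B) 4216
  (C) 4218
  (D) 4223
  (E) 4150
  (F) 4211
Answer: A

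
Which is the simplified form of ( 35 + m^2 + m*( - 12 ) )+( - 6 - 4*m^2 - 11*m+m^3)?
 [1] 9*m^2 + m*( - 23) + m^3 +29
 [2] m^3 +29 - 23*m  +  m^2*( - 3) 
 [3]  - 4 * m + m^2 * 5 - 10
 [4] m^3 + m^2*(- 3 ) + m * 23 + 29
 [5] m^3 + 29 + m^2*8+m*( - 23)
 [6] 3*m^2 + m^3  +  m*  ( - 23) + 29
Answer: 2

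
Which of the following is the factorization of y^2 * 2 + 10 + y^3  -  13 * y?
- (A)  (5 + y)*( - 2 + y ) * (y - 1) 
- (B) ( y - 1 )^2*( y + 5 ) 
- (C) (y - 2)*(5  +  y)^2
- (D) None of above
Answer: A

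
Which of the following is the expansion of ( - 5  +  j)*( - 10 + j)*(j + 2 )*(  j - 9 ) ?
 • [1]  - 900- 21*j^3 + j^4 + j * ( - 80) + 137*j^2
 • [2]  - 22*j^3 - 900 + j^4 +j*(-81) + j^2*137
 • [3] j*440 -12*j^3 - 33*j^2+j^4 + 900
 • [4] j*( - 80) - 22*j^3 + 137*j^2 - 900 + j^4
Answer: 4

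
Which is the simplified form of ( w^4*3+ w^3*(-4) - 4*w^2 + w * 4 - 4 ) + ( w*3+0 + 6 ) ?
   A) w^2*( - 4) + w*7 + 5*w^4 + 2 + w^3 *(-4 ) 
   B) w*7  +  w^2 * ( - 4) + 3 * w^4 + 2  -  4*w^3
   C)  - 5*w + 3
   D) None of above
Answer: B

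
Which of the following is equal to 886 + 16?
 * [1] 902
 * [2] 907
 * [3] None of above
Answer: 1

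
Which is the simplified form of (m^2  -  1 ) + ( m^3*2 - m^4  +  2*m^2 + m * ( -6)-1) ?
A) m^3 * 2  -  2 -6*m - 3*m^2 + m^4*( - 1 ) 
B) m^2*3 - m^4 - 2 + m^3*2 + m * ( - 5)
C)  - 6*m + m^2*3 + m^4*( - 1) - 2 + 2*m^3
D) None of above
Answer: C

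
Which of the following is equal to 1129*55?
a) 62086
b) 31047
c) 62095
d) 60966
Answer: c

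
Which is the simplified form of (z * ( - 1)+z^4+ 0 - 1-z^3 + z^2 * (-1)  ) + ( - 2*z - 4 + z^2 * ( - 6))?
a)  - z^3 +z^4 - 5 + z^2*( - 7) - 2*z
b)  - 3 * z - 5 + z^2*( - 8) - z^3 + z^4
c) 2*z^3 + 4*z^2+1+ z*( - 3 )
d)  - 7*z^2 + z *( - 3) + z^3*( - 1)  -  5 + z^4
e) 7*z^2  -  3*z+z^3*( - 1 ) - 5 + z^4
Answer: d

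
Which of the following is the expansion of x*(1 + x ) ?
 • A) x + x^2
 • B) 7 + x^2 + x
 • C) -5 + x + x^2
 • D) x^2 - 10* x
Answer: A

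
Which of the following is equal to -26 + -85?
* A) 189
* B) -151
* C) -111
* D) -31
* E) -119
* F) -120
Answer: C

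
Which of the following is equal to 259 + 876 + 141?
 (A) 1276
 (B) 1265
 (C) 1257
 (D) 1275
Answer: A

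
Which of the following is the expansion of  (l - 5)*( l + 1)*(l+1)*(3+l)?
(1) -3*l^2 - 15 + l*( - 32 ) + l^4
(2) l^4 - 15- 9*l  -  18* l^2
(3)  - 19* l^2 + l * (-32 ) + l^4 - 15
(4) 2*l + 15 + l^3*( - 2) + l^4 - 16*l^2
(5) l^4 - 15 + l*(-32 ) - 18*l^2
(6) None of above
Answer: 5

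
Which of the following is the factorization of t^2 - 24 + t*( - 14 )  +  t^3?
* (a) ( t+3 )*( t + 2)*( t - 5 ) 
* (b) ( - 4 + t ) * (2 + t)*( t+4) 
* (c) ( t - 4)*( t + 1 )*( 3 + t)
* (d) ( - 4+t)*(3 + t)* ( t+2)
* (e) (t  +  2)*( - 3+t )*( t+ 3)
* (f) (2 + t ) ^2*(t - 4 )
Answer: d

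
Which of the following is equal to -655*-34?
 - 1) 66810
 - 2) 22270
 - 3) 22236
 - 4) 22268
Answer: 2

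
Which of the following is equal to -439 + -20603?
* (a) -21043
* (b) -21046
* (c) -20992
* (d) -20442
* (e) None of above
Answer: e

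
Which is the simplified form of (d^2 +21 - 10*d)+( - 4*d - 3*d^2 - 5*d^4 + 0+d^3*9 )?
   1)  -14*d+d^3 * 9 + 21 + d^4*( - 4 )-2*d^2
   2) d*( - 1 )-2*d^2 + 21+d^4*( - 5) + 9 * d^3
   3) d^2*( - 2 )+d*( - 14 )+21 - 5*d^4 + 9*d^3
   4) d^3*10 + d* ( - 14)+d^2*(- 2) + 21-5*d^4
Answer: 3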